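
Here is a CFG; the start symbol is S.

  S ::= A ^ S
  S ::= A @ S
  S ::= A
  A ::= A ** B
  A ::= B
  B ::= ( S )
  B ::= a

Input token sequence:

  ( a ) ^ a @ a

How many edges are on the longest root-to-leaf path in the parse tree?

[S [A [B ( [S [A [B a]]] )]] ^ [S [A [B a]] @ [S [A [B a]]]]]

6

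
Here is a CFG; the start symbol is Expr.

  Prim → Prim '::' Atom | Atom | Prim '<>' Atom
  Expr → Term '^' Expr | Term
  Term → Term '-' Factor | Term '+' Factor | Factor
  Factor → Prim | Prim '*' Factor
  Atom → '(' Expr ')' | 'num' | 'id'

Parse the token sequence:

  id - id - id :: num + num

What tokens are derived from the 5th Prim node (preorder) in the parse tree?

[Expr [Term [Term [Term [Term [Factor [Prim [Atom id]]]] - [Factor [Prim [Atom id]]]] - [Factor [Prim [Prim [Atom id]] :: [Atom num]]]] + [Factor [Prim [Atom num]]]]]

num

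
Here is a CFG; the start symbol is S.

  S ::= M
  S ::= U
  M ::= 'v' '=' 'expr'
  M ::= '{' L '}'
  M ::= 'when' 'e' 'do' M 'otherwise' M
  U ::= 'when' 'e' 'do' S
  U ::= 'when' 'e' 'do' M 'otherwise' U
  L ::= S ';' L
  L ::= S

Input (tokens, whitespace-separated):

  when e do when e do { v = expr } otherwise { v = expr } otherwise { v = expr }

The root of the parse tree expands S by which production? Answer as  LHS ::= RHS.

[S [M when e do [M when e do [M { [L [S [M v = expr]]] }] otherwise [M { [L [S [M v = expr]]] }]] otherwise [M { [L [S [M v = expr]]] }]]]

S ::= M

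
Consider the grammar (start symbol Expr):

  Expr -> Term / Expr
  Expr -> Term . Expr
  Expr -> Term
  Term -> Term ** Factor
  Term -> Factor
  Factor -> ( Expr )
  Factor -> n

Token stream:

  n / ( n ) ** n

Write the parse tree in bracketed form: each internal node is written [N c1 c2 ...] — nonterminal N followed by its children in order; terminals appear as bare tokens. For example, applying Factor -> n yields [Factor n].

Expr
Term / Expr
Factor / Expr
n / Expr
n / Term
n / Term ** Factor
n / Factor ** Factor
n / ( Expr ) ** Factor
n / ( Term ) ** Factor
n / ( Factor ) ** Factor
n / ( n ) ** Factor
n / ( n ) ** n

[Expr [Term [Factor n]] / [Expr [Term [Term [Factor ( [Expr [Term [Factor n]]] )]] ** [Factor n]]]]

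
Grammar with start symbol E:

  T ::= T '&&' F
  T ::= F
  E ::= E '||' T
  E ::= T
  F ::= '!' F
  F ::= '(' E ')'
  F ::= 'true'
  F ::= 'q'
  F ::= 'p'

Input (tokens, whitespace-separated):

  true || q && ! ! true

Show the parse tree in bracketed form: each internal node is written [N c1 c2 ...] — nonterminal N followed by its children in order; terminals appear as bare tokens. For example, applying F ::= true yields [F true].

[E [E [T [F true]]] || [T [T [F q]] && [F ! [F ! [F true]]]]]

E
E || T
T || T
F || T
true || T
true || T && F
true || F && F
true || q && F
true || q && ! F
true || q && ! ! F
true || q && ! ! true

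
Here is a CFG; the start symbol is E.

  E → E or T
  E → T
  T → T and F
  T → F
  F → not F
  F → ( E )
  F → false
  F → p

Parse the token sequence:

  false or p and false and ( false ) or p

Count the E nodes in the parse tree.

4

[E [E [E [T [F false]]] or [T [T [T [F p]] and [F false]] and [F ( [E [T [F false]]] )]]] or [T [F p]]]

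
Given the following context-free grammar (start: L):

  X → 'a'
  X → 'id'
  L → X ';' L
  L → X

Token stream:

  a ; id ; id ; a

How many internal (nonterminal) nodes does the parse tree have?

8

[L [X a] ; [L [X id] ; [L [X id] ; [L [X a]]]]]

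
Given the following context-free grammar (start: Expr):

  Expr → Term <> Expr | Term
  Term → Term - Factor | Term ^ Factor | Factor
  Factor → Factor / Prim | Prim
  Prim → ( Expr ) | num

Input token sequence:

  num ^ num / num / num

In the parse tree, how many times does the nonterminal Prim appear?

[Expr [Term [Term [Factor [Prim num]]] ^ [Factor [Factor [Factor [Prim num]] / [Prim num]] / [Prim num]]]]

4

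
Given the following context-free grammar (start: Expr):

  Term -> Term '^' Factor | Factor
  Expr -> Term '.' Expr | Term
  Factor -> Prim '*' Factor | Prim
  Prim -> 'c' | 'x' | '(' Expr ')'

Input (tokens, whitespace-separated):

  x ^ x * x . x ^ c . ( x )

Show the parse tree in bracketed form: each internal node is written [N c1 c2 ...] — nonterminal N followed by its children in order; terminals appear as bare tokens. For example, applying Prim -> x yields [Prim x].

[Expr [Term [Term [Factor [Prim x]]] ^ [Factor [Prim x] * [Factor [Prim x]]]] . [Expr [Term [Term [Factor [Prim x]]] ^ [Factor [Prim c]]] . [Expr [Term [Factor [Prim ( [Expr [Term [Factor [Prim x]]]] )]]]]]]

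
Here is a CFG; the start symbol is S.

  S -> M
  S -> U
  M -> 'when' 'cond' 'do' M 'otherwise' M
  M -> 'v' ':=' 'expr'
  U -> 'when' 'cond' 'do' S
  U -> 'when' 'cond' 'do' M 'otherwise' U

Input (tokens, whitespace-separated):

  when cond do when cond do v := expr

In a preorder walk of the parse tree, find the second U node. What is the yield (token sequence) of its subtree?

[S [U when cond do [S [U when cond do [S [M v := expr]]]]]]

when cond do v := expr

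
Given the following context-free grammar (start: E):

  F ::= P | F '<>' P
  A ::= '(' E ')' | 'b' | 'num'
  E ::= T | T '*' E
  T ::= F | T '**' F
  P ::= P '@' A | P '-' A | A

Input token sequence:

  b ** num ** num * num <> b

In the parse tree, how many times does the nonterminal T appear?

[E [T [T [T [F [P [A b]]]] ** [F [P [A num]]]] ** [F [P [A num]]]] * [E [T [F [F [P [A num]]] <> [P [A b]]]]]]

4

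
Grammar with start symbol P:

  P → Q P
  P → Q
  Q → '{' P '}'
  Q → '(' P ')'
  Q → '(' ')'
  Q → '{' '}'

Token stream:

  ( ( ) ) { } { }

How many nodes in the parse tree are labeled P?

4

[P [Q ( [P [Q ( )]] )] [P [Q { }] [P [Q { }]]]]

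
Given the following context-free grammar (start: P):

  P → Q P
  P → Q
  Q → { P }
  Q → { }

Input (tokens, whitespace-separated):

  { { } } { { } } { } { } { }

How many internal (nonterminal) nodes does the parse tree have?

14

[P [Q { [P [Q { }]] }] [P [Q { [P [Q { }]] }] [P [Q { }] [P [Q { }] [P [Q { }]]]]]]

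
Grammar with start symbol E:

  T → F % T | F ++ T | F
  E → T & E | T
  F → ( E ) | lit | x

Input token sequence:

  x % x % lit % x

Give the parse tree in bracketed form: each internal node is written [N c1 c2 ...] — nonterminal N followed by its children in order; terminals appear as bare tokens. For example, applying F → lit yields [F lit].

[E [T [F x] % [T [F x] % [T [F lit] % [T [F x]]]]]]

E
T
F % T
x % T
x % F % T
x % x % T
x % x % F % T
x % x % lit % T
x % x % lit % F
x % x % lit % x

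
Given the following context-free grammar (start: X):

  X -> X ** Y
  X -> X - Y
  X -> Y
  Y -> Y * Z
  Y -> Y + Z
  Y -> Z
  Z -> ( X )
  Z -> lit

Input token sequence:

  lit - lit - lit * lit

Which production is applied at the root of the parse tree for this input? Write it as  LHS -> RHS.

X -> X - Y

[X [X [X [Y [Z lit]]] - [Y [Z lit]]] - [Y [Y [Z lit]] * [Z lit]]]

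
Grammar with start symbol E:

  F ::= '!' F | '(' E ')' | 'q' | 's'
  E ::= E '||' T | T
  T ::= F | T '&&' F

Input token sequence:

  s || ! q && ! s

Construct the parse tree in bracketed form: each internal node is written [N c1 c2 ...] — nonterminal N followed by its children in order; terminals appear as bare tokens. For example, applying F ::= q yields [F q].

[E [E [T [F s]]] || [T [T [F ! [F q]]] && [F ! [F s]]]]

E
E || T
T || T
F || T
s || T
s || T && F
s || F && F
s || ! F && F
s || ! q && F
s || ! q && ! F
s || ! q && ! s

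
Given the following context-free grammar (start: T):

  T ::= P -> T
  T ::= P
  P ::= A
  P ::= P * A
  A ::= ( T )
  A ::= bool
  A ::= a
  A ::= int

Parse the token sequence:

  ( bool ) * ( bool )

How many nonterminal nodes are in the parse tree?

11

[T [P [P [A ( [T [P [A bool]]] )]] * [A ( [T [P [A bool]]] )]]]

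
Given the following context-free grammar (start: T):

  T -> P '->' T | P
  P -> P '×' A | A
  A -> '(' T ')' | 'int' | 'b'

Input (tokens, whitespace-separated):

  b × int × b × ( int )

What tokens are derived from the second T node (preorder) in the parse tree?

int

[T [P [P [P [P [A b]] × [A int]] × [A b]] × [A ( [T [P [A int]]] )]]]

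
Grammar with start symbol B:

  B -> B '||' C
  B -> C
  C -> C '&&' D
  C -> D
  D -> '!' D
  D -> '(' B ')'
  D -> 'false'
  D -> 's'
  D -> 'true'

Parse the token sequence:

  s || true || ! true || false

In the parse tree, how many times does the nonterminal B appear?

4

[B [B [B [B [C [D s]]] || [C [D true]]] || [C [D ! [D true]]]] || [C [D false]]]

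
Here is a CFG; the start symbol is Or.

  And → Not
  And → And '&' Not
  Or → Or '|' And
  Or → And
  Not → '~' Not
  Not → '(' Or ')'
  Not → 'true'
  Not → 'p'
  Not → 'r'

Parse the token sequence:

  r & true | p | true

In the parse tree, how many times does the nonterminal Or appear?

3

[Or [Or [Or [And [And [Not r]] & [Not true]]] | [And [Not p]]] | [And [Not true]]]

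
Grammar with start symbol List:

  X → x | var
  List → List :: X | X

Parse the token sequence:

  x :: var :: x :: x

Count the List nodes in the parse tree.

4

[List [List [List [List [X x]] :: [X var]] :: [X x]] :: [X x]]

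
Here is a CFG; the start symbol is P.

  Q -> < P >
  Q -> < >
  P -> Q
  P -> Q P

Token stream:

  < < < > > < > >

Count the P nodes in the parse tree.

4

[P [Q < [P [Q < [P [Q < >]] >] [P [Q < >]]] >]]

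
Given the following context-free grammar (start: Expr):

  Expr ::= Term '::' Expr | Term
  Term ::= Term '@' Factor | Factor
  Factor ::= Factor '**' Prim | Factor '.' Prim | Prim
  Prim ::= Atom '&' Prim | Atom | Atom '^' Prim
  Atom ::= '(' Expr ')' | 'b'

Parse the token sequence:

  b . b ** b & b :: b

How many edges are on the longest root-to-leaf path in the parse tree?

[Expr [Term [Factor [Factor [Factor [Prim [Atom b]]] . [Prim [Atom b]]] ** [Prim [Atom b] & [Prim [Atom b]]]]] :: [Expr [Term [Factor [Prim [Atom b]]]]]]

7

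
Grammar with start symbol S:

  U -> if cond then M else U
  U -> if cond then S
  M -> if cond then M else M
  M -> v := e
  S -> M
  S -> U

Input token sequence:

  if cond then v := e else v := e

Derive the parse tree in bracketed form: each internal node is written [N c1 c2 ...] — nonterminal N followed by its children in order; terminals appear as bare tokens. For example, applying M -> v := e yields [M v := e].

S
M
if cond then M else M
if cond then v := e else M
if cond then v := e else v := e

[S [M if cond then [M v := e] else [M v := e]]]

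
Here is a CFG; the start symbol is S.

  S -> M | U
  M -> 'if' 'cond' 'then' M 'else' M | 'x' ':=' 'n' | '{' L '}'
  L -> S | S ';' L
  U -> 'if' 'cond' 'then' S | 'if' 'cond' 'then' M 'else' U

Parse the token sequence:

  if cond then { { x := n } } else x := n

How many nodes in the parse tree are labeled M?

5

[S [M if cond then [M { [L [S [M { [L [S [M x := n]]] }]]] }] else [M x := n]]]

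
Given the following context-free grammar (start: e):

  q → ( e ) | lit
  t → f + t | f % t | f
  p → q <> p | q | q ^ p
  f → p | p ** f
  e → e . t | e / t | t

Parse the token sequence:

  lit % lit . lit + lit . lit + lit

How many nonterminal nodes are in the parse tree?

[e [e [e [t [f [p [q lit]]] % [t [f [p [q lit]]]]]] . [t [f [p [q lit]]] + [t [f [p [q lit]]]]]] . [t [f [p [q lit]]] + [t [f [p [q lit]]]]]]

27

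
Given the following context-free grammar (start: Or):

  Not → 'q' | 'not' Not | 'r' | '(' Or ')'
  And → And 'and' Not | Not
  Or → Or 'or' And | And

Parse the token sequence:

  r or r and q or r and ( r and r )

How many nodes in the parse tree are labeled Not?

[Or [Or [Or [And [Not r]]] or [And [And [Not r]] and [Not q]]] or [And [And [Not r]] and [Not ( [Or [And [And [Not r]] and [Not r]]] )]]]

7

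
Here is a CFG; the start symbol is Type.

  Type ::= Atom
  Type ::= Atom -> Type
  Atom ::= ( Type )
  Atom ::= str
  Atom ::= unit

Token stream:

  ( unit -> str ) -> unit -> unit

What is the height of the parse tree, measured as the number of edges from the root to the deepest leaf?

[Type [Atom ( [Type [Atom unit] -> [Type [Atom str]]] )] -> [Type [Atom unit] -> [Type [Atom unit]]]]

5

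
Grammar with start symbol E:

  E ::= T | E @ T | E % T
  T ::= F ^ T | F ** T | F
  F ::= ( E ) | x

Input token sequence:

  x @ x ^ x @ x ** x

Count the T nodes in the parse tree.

5

[E [E [E [T [F x]]] @ [T [F x] ^ [T [F x]]]] @ [T [F x] ** [T [F x]]]]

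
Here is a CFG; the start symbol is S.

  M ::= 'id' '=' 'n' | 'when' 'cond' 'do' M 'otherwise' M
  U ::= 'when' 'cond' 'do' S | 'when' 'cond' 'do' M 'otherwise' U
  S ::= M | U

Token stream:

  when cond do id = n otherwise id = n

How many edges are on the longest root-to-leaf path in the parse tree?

3

[S [M when cond do [M id = n] otherwise [M id = n]]]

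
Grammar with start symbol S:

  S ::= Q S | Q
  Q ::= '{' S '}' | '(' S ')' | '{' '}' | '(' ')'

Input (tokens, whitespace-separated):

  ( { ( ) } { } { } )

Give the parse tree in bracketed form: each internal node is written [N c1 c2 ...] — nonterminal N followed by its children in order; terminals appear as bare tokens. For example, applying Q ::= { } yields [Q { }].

[S [Q ( [S [Q { [S [Q ( )]] }] [S [Q { }] [S [Q { }]]]] )]]

S
Q
( S )
( Q S )
( { S } S )
( { Q } S )
( { ( ) } S )
( { ( ) } Q S )
( { ( ) } { } S )
( { ( ) } { } Q )
( { ( ) } { } { } )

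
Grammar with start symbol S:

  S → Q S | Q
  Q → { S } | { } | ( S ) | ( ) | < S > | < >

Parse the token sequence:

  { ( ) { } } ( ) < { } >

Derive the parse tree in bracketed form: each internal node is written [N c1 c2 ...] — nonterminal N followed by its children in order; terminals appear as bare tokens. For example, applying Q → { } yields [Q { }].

[S [Q { [S [Q ( )] [S [Q { }]]] }] [S [Q ( )] [S [Q < [S [Q { }]] >]]]]

S
Q S
{ S } S
{ Q S } S
{ ( ) S } S
{ ( ) Q } S
{ ( ) { } } S
{ ( ) { } } Q S
{ ( ) { } } ( ) S
{ ( ) { } } ( ) Q
{ ( ) { } } ( ) < S >
{ ( ) { } } ( ) < Q >
{ ( ) { } } ( ) < { } >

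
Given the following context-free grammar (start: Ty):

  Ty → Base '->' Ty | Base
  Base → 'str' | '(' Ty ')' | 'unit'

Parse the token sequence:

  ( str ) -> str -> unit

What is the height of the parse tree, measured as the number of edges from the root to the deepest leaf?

4

[Ty [Base ( [Ty [Base str]] )] -> [Ty [Base str] -> [Ty [Base unit]]]]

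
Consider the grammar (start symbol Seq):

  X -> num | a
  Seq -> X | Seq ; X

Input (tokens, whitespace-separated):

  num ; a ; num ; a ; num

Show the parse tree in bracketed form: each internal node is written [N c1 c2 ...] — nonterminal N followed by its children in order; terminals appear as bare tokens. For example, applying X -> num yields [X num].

Seq
Seq ; X
Seq ; X ; X
Seq ; X ; X ; X
Seq ; X ; X ; X ; X
X ; X ; X ; X ; X
num ; X ; X ; X ; X
num ; a ; X ; X ; X
num ; a ; num ; X ; X
num ; a ; num ; a ; X
num ; a ; num ; a ; num

[Seq [Seq [Seq [Seq [Seq [X num]] ; [X a]] ; [X num]] ; [X a]] ; [X num]]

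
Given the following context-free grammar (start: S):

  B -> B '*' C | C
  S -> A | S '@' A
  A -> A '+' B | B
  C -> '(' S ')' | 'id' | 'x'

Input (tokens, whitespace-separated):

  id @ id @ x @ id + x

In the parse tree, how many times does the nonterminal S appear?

[S [S [S [S [A [B [C id]]]] @ [A [B [C id]]]] @ [A [B [C x]]]] @ [A [A [B [C id]]] + [B [C x]]]]

4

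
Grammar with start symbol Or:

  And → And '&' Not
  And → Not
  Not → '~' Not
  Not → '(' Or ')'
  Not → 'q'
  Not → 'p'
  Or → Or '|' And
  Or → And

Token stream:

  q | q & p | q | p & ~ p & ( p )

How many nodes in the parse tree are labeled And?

8

[Or [Or [Or [Or [And [Not q]]] | [And [And [Not q]] & [Not p]]] | [And [Not q]]] | [And [And [And [Not p]] & [Not ~ [Not p]]] & [Not ( [Or [And [Not p]]] )]]]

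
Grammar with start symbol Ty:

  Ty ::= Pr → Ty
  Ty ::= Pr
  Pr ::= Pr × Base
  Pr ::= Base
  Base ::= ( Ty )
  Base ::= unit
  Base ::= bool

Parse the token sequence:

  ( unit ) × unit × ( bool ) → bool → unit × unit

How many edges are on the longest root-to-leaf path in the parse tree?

[Ty [Pr [Pr [Pr [Base ( [Ty [Pr [Base unit]]] )]] × [Base unit]] × [Base ( [Ty [Pr [Base bool]]] )]] → [Ty [Pr [Base bool]] → [Ty [Pr [Pr [Base unit]] × [Base unit]]]]]

8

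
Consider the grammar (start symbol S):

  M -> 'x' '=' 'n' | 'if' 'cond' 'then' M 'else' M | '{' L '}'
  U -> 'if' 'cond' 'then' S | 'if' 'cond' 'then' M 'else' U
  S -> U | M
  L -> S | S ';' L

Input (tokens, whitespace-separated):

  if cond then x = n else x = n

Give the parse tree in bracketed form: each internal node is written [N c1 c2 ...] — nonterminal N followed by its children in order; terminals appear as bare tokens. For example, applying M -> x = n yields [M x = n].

[S [M if cond then [M x = n] else [M x = n]]]

S
M
if cond then M else M
if cond then x = n else M
if cond then x = n else x = n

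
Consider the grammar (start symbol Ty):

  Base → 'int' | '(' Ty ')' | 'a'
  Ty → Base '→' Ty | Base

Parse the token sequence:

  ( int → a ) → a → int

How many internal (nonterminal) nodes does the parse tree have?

10

[Ty [Base ( [Ty [Base int] → [Ty [Base a]]] )] → [Ty [Base a] → [Ty [Base int]]]]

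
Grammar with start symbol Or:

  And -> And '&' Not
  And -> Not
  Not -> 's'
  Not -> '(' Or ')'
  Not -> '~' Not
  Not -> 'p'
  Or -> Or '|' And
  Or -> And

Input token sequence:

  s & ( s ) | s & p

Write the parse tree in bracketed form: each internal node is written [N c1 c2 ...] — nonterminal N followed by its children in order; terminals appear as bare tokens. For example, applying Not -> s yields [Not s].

Or
Or | And
And | And
And & Not | And
Not & Not | And
s & Not | And
s & ( Or ) | And
s & ( And ) | And
s & ( Not ) | And
s & ( s ) | And
s & ( s ) | And & Not
s & ( s ) | Not & Not
s & ( s ) | s & Not
s & ( s ) | s & p

[Or [Or [And [And [Not s]] & [Not ( [Or [And [Not s]]] )]]] | [And [And [Not s]] & [Not p]]]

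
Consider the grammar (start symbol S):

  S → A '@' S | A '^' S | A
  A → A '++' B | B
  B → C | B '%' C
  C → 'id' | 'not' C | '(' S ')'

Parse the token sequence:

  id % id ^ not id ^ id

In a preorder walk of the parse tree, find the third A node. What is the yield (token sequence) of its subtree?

[S [A [B [B [C id]] % [C id]]] ^ [S [A [B [C not [C id]]]] ^ [S [A [B [C id]]]]]]

id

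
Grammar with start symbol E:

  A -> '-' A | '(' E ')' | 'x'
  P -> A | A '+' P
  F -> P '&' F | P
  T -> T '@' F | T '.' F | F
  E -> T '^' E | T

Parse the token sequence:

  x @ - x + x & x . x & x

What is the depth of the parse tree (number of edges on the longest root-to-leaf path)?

7

[E [T [T [T [F [P [A x]]]] @ [F [P [A - [A x]] + [P [A x]]] & [F [P [A x]]]]] . [F [P [A x]] & [F [P [A x]]]]]]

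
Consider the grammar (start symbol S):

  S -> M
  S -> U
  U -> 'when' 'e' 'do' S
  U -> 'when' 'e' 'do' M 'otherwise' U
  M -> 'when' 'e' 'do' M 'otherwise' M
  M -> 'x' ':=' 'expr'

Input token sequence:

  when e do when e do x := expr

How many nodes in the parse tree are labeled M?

[S [U when e do [S [U when e do [S [M x := expr]]]]]]

1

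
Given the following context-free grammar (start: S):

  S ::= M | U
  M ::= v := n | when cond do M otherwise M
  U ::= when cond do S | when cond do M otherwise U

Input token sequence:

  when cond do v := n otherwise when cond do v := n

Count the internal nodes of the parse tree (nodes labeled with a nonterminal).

[S [U when cond do [M v := n] otherwise [U when cond do [S [M v := n]]]]]

6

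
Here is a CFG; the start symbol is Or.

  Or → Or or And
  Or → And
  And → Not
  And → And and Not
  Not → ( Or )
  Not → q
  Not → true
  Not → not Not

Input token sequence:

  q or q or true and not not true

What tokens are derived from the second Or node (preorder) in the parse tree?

q or q

[Or [Or [Or [And [Not q]]] or [And [Not q]]] or [And [And [Not true]] and [Not not [Not not [Not true]]]]]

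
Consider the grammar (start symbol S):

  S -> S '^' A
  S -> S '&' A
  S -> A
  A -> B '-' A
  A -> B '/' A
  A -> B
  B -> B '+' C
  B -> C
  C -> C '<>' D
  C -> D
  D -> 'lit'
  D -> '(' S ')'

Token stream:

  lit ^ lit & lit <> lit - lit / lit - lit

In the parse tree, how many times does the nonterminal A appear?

[S [S [S [A [B [C [D lit]]]]] ^ [A [B [C [D lit]]]]] & [A [B [C [C [D lit]] <> [D lit]]] - [A [B [C [D lit]]] / [A [B [C [D lit]]] - [A [B [C [D lit]]]]]]]]

6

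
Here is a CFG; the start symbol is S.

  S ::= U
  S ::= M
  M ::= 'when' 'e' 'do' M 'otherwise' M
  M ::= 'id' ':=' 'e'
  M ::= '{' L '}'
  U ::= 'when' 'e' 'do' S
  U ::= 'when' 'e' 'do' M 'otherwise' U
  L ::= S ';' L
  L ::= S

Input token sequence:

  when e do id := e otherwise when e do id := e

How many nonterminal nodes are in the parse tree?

6

[S [U when e do [M id := e] otherwise [U when e do [S [M id := e]]]]]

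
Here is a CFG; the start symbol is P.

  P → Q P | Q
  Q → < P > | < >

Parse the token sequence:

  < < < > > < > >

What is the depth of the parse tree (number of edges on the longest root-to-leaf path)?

6

[P [Q < [P [Q < [P [Q < >]] >] [P [Q < >]]] >]]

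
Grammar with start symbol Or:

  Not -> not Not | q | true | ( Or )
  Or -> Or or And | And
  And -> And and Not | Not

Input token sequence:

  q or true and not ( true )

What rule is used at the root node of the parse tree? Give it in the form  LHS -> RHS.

Or -> Or or And

[Or [Or [And [Not q]]] or [And [And [Not true]] and [Not not [Not ( [Or [And [Not true]]] )]]]]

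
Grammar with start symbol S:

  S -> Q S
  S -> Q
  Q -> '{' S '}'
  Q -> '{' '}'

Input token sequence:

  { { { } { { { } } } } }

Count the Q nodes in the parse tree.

[S [Q { [S [Q { [S [Q { }] [S [Q { [S [Q { [S [Q { }]] }]] }]]] }]] }]]

6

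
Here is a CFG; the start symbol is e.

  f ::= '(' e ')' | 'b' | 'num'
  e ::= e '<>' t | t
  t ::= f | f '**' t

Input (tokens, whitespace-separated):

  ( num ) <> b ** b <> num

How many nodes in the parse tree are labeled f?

5

[e [e [e [t [f ( [e [t [f num]]] )]]] <> [t [f b] ** [t [f b]]]] <> [t [f num]]]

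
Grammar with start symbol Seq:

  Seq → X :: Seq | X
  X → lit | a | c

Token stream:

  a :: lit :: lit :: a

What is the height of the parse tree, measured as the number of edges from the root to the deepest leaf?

5

[Seq [X a] :: [Seq [X lit] :: [Seq [X lit] :: [Seq [X a]]]]]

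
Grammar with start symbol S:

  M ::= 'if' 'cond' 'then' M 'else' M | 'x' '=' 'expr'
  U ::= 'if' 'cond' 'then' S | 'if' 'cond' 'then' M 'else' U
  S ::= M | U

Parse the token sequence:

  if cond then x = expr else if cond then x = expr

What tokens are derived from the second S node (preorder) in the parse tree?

x = expr

[S [U if cond then [M x = expr] else [U if cond then [S [M x = expr]]]]]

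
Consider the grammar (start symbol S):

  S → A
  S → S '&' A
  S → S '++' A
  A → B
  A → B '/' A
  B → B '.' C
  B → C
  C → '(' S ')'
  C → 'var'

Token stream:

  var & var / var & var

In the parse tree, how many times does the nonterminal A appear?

[S [S [S [A [B [C var]]]] & [A [B [C var]] / [A [B [C var]]]]] & [A [B [C var]]]]

4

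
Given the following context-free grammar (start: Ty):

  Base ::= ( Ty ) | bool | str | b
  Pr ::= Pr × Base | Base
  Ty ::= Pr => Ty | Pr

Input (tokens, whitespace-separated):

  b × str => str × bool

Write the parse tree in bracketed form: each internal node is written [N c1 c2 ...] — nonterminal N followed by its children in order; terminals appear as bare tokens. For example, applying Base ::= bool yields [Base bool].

Ty
Pr => Ty
Pr × Base => Ty
Base × Base => Ty
b × Base => Ty
b × str => Ty
b × str => Pr
b × str => Pr × Base
b × str => Base × Base
b × str => str × Base
b × str => str × bool

[Ty [Pr [Pr [Base b]] × [Base str]] => [Ty [Pr [Pr [Base str]] × [Base bool]]]]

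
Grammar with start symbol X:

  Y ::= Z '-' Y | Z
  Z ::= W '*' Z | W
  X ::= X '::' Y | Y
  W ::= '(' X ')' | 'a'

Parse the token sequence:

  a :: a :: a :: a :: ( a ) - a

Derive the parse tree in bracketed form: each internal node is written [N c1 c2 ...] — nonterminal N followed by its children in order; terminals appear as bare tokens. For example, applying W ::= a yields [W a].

[X [X [X [X [X [Y [Z [W a]]]] :: [Y [Z [W a]]]] :: [Y [Z [W a]]]] :: [Y [Z [W a]]]] :: [Y [Z [W ( [X [Y [Z [W a]]]] )]] - [Y [Z [W a]]]]]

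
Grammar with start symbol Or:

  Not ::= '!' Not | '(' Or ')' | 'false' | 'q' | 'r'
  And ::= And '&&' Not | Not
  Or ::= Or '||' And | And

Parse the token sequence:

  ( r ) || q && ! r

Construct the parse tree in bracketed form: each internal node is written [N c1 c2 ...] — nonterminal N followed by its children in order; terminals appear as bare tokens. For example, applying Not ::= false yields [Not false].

[Or [Or [And [Not ( [Or [And [Not r]]] )]]] || [And [And [Not q]] && [Not ! [Not r]]]]

Or
Or || And
And || And
Not || And
( Or ) || And
( And ) || And
( Not ) || And
( r ) || And
( r ) || And && Not
( r ) || Not && Not
( r ) || q && Not
( r ) || q && ! Not
( r ) || q && ! r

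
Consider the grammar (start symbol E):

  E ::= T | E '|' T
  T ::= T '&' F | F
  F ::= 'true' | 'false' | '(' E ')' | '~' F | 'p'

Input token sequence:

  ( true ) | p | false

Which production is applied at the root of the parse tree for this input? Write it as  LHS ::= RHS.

E ::= E '|' T

[E [E [E [T [F ( [E [T [F true]]] )]]] | [T [F p]]] | [T [F false]]]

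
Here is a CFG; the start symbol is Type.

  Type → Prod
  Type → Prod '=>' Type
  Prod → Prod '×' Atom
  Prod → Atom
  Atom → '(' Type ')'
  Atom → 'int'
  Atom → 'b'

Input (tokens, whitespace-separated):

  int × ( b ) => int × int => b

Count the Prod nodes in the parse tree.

[Type [Prod [Prod [Atom int]] × [Atom ( [Type [Prod [Atom b]]] )]] => [Type [Prod [Prod [Atom int]] × [Atom int]] => [Type [Prod [Atom b]]]]]

6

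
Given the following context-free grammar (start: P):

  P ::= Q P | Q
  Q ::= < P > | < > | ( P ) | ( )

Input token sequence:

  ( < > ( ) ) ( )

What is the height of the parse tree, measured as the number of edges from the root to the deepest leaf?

[P [Q ( [P [Q < >] [P [Q ( )]]] )] [P [Q ( )]]]

5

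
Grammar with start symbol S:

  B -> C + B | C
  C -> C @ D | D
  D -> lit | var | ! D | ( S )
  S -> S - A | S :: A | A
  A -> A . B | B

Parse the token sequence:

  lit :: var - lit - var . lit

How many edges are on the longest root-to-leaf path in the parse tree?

8

[S [S [S [S [A [B [C [D lit]]]]] :: [A [B [C [D var]]]]] - [A [B [C [D lit]]]]] - [A [A [B [C [D var]]]] . [B [C [D lit]]]]]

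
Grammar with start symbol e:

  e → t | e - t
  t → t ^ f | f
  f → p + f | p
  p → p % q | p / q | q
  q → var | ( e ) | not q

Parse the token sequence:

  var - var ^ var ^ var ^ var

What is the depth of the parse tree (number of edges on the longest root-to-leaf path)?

[e [e [t [f [p [q var]]]]] - [t [t [t [t [f [p [q var]]]] ^ [f [p [q var]]]] ^ [f [p [q var]]]] ^ [f [p [q var]]]]]

8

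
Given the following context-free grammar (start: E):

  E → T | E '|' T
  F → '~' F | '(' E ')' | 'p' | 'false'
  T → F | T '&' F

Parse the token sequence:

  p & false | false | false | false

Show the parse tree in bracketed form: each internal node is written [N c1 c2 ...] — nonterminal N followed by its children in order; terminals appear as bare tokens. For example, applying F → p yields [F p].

[E [E [E [E [T [T [F p]] & [F false]]] | [T [F false]]] | [T [F false]]] | [T [F false]]]

E
E | T
E | T | T
E | T | T | T
T | T | T | T
T & F | T | T | T
F & F | T | T | T
p & F | T | T | T
p & false | T | T | T
p & false | F | T | T
p & false | false | T | T
p & false | false | F | T
p & false | false | false | T
p & false | false | false | F
p & false | false | false | false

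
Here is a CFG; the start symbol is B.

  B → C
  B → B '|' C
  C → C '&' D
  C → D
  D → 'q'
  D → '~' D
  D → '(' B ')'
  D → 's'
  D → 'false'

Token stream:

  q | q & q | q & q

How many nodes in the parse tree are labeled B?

[B [B [B [C [D q]]] | [C [C [D q]] & [D q]]] | [C [C [D q]] & [D q]]]

3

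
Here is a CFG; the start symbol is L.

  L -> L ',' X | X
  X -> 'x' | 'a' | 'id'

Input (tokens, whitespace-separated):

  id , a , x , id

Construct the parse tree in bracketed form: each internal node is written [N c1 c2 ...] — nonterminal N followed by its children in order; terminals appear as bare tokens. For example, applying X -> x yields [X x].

L
L , X
L , X , X
L , X , X , X
X , X , X , X
id , X , X , X
id , a , X , X
id , a , x , X
id , a , x , id

[L [L [L [L [X id]] , [X a]] , [X x]] , [X id]]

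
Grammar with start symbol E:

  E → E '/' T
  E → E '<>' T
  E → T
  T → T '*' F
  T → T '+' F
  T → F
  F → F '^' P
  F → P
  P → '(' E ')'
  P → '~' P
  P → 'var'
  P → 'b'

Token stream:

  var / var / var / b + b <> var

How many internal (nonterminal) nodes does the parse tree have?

[E [E [E [E [E [T [F [P var]]]] / [T [F [P var]]]] / [T [F [P var]]]] / [T [T [F [P b]]] + [F [P b]]]] <> [T [F [P var]]]]

23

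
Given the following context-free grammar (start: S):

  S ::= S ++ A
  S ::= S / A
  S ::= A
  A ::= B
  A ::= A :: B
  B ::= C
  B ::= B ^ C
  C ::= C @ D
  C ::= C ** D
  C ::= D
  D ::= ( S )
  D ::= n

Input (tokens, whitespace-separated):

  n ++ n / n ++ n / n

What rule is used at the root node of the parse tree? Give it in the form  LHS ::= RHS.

S ::= S / A

[S [S [S [S [S [A [B [C [D n]]]]] ++ [A [B [C [D n]]]]] / [A [B [C [D n]]]]] ++ [A [B [C [D n]]]]] / [A [B [C [D n]]]]]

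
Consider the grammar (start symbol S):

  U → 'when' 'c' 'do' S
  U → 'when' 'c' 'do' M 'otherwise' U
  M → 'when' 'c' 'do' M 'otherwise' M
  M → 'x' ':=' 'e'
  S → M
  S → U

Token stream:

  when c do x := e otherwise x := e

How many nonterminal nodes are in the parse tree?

4

[S [M when c do [M x := e] otherwise [M x := e]]]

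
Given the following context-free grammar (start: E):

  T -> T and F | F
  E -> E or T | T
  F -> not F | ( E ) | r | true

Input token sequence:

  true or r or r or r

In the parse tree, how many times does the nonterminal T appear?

[E [E [E [E [T [F true]]] or [T [F r]]] or [T [F r]]] or [T [F r]]]

4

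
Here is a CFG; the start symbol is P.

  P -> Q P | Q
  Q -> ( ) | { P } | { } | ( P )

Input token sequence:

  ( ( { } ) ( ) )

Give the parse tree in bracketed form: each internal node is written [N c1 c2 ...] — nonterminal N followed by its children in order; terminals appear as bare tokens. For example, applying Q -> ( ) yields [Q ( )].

[P [Q ( [P [Q ( [P [Q { }]] )] [P [Q ( )]]] )]]

P
Q
( P )
( Q P )
( ( P ) P )
( ( Q ) P )
( ( { } ) P )
( ( { } ) Q )
( ( { } ) ( ) )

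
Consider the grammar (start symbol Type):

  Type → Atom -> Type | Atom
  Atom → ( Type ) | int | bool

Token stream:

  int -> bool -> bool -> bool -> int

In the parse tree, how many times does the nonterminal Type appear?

5

[Type [Atom int] -> [Type [Atom bool] -> [Type [Atom bool] -> [Type [Atom bool] -> [Type [Atom int]]]]]]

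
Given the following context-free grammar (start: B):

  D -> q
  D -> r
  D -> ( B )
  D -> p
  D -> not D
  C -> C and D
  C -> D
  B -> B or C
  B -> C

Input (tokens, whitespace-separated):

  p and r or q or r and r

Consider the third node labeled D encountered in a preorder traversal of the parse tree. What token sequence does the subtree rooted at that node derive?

[B [B [B [C [C [D p]] and [D r]]] or [C [D q]]] or [C [C [D r]] and [D r]]]

q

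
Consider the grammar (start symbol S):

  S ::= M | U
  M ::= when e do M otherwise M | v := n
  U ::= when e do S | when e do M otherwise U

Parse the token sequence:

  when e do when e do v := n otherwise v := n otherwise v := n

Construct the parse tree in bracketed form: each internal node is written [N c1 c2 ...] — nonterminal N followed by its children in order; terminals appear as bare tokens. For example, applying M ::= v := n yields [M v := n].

[S [M when e do [M when e do [M v := n] otherwise [M v := n]] otherwise [M v := n]]]

S
M
when e do M otherwise M
when e do when e do M otherwise M otherwise M
when e do when e do v := n otherwise M otherwise M
when e do when e do v := n otherwise v := n otherwise M
when e do when e do v := n otherwise v := n otherwise v := n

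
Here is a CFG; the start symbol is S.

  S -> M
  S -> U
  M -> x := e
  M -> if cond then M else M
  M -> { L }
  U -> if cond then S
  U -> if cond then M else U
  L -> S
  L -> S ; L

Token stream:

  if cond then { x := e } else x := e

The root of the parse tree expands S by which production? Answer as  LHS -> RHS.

[S [M if cond then [M { [L [S [M x := e]]] }] else [M x := e]]]

S -> M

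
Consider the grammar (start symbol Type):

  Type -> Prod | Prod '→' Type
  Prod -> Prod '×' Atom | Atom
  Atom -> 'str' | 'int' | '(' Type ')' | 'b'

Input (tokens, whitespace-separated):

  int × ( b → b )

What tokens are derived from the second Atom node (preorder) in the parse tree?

[Type [Prod [Prod [Atom int]] × [Atom ( [Type [Prod [Atom b]] → [Type [Prod [Atom b]]]] )]]]

( b → b )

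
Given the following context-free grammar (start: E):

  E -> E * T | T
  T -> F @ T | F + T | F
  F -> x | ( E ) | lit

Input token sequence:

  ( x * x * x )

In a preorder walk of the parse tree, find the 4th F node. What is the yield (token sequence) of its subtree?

x

[E [T [F ( [E [E [E [T [F x]]] * [T [F x]]] * [T [F x]]] )]]]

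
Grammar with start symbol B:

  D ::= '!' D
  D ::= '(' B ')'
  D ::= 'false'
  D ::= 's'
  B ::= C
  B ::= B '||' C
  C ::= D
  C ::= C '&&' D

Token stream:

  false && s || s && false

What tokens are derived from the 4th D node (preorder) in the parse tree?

[B [B [C [C [D false]] && [D s]]] || [C [C [D s]] && [D false]]]

false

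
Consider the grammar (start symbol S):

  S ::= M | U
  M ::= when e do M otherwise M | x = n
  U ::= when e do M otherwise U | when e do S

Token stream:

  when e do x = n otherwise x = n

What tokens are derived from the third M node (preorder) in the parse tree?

[S [M when e do [M x = n] otherwise [M x = n]]]

x = n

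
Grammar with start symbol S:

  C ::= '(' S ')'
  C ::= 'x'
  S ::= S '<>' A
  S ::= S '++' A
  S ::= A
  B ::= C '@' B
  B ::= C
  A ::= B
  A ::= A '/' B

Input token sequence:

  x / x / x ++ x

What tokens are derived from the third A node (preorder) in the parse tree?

[S [S [A [A [A [B [C x]]] / [B [C x]]] / [B [C x]]]] ++ [A [B [C x]]]]

x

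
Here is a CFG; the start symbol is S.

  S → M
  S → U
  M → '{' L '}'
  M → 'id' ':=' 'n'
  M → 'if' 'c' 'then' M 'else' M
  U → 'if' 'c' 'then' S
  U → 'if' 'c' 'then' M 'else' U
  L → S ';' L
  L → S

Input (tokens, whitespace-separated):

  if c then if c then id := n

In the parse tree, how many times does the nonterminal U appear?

[S [U if c then [S [U if c then [S [M id := n]]]]]]

2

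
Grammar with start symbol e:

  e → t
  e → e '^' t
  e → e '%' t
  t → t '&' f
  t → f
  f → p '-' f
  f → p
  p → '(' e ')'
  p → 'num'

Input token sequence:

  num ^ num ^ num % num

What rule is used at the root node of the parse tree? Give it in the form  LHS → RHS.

e → e '%' t

[e [e [e [e [t [f [p num]]]] ^ [t [f [p num]]]] ^ [t [f [p num]]]] % [t [f [p num]]]]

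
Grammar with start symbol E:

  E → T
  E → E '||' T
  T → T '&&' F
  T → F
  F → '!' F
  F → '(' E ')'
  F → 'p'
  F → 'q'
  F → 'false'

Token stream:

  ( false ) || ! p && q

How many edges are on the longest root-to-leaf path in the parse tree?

7

[E [E [T [F ( [E [T [F false]]] )]]] || [T [T [F ! [F p]]] && [F q]]]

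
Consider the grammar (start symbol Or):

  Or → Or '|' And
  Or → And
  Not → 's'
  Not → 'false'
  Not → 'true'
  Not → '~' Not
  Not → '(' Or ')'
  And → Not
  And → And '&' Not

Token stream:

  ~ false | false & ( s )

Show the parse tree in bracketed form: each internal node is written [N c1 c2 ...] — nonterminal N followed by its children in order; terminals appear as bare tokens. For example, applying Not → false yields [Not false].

[Or [Or [And [Not ~ [Not false]]]] | [And [And [Not false]] & [Not ( [Or [And [Not s]]] )]]]

Or
Or | And
And | And
Not | And
~ Not | And
~ false | And
~ false | And & Not
~ false | Not & Not
~ false | false & Not
~ false | false & ( Or )
~ false | false & ( And )
~ false | false & ( Not )
~ false | false & ( s )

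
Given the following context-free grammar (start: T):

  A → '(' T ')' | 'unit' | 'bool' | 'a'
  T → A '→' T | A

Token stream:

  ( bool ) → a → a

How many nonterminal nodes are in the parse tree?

[T [A ( [T [A bool]] )] → [T [A a] → [T [A a]]]]

8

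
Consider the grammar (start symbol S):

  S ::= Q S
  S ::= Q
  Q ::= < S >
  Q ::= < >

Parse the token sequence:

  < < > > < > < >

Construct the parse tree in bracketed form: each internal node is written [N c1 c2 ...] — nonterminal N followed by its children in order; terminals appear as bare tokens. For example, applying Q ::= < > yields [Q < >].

[S [Q < [S [Q < >]] >] [S [Q < >] [S [Q < >]]]]

S
Q S
< S > S
< Q > S
< < > > S
< < > > Q S
< < > > < > S
< < > > < > Q
< < > > < > < >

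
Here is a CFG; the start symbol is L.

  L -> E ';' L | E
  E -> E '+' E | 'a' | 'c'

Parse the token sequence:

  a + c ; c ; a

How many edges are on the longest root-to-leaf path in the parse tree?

4

[L [E [E a] + [E c]] ; [L [E c] ; [L [E a]]]]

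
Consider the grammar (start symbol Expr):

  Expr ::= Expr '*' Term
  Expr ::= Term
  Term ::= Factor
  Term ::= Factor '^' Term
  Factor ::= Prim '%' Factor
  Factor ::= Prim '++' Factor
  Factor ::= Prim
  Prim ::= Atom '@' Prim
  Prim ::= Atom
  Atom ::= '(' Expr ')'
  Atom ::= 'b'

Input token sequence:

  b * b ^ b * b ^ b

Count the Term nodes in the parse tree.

5

[Expr [Expr [Expr [Term [Factor [Prim [Atom b]]]]] * [Term [Factor [Prim [Atom b]]] ^ [Term [Factor [Prim [Atom b]]]]]] * [Term [Factor [Prim [Atom b]]] ^ [Term [Factor [Prim [Atom b]]]]]]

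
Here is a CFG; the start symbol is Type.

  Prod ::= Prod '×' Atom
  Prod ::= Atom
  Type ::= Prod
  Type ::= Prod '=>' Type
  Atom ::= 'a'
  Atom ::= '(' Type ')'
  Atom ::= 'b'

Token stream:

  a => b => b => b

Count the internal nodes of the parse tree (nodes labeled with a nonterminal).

12

[Type [Prod [Atom a]] => [Type [Prod [Atom b]] => [Type [Prod [Atom b]] => [Type [Prod [Atom b]]]]]]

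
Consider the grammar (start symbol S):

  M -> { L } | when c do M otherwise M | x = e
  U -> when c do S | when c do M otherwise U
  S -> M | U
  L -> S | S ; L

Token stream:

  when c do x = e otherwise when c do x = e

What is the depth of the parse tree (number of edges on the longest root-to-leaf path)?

5

[S [U when c do [M x = e] otherwise [U when c do [S [M x = e]]]]]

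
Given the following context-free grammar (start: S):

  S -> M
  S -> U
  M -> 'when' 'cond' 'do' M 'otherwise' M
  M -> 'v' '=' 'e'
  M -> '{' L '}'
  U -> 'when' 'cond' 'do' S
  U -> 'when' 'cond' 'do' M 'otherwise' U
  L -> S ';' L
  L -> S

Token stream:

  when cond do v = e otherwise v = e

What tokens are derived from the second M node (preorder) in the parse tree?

[S [M when cond do [M v = e] otherwise [M v = e]]]

v = e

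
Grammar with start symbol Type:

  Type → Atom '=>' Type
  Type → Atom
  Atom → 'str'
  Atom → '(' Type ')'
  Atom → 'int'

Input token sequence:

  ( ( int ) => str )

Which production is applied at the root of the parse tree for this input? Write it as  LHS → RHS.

[Type [Atom ( [Type [Atom ( [Type [Atom int]] )] => [Type [Atom str]]] )]]

Type → Atom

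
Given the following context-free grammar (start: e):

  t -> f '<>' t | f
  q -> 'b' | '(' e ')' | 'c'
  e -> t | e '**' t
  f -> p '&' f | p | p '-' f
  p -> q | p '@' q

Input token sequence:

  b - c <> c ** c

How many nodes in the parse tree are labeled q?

4

[e [e [t [f [p [q b]] - [f [p [q c]]]] <> [t [f [p [q c]]]]]] ** [t [f [p [q c]]]]]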